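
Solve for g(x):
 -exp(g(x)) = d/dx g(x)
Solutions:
 g(x) = log(1/(C1 + x))


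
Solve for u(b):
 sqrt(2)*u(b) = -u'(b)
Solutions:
 u(b) = C1*exp(-sqrt(2)*b)


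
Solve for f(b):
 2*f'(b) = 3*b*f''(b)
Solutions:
 f(b) = C1 + C2*b^(5/3)


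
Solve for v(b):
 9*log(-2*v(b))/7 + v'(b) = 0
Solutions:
 7*Integral(1/(log(-_y) + log(2)), (_y, v(b)))/9 = C1 - b


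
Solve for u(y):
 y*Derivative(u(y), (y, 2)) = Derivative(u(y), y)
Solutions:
 u(y) = C1 + C2*y^2


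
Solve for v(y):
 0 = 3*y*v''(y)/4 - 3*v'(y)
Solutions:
 v(y) = C1 + C2*y^5


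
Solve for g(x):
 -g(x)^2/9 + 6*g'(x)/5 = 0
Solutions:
 g(x) = -54/(C1 + 5*x)


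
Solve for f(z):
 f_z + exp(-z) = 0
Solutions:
 f(z) = C1 + exp(-z)


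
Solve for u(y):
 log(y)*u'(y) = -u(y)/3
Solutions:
 u(y) = C1*exp(-li(y)/3)


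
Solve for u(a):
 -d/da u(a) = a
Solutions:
 u(a) = C1 - a^2/2


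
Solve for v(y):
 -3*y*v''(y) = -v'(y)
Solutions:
 v(y) = C1 + C2*y^(4/3)


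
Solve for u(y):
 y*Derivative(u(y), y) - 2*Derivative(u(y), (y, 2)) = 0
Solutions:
 u(y) = C1 + C2*erfi(y/2)


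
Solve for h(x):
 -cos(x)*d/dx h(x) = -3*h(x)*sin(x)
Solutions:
 h(x) = C1/cos(x)^3


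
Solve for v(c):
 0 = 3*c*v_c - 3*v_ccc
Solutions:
 v(c) = C1 + Integral(C2*airyai(c) + C3*airybi(c), c)


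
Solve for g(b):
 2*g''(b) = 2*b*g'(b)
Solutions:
 g(b) = C1 + C2*erfi(sqrt(2)*b/2)


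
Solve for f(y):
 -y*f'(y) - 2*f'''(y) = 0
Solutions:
 f(y) = C1 + Integral(C2*airyai(-2^(2/3)*y/2) + C3*airybi(-2^(2/3)*y/2), y)


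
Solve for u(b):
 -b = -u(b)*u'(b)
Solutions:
 u(b) = -sqrt(C1 + b^2)
 u(b) = sqrt(C1 + b^2)


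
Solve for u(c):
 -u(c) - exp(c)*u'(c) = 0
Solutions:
 u(c) = C1*exp(exp(-c))


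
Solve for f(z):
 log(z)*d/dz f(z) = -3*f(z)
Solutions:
 f(z) = C1*exp(-3*li(z))


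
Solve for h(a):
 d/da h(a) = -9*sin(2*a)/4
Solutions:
 h(a) = C1 + 9*cos(2*a)/8


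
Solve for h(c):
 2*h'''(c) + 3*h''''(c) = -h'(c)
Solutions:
 h(c) = C1 + C4*exp(-c) + (C2*sin(sqrt(11)*c/6) + C3*cos(sqrt(11)*c/6))*exp(c/6)


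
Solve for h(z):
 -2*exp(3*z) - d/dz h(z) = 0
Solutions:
 h(z) = C1 - 2*exp(3*z)/3


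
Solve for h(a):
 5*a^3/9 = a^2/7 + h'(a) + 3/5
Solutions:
 h(a) = C1 + 5*a^4/36 - a^3/21 - 3*a/5


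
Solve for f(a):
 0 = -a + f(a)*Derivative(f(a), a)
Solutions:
 f(a) = -sqrt(C1 + a^2)
 f(a) = sqrt(C1 + a^2)


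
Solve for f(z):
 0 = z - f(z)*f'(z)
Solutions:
 f(z) = -sqrt(C1 + z^2)
 f(z) = sqrt(C1 + z^2)


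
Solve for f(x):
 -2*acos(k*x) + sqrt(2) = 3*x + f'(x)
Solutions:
 f(x) = C1 - 3*x^2/2 + sqrt(2)*x - 2*Piecewise((x*acos(k*x) - sqrt(-k^2*x^2 + 1)/k, Ne(k, 0)), (pi*x/2, True))


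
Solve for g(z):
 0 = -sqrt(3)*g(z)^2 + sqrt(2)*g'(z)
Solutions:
 g(z) = -2/(C1 + sqrt(6)*z)


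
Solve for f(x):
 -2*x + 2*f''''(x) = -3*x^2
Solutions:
 f(x) = C1 + C2*x + C3*x^2 + C4*x^3 - x^6/240 + x^5/120


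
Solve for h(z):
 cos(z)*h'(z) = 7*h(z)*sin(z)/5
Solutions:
 h(z) = C1/cos(z)^(7/5)


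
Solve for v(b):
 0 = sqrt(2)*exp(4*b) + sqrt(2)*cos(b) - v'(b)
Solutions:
 v(b) = C1 + sqrt(2)*exp(4*b)/4 + sqrt(2)*sin(b)


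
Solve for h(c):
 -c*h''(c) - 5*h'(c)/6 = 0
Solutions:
 h(c) = C1 + C2*c^(1/6)


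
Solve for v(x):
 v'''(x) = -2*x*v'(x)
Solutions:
 v(x) = C1 + Integral(C2*airyai(-2^(1/3)*x) + C3*airybi(-2^(1/3)*x), x)


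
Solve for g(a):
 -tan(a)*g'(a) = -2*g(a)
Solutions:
 g(a) = C1*sin(a)^2


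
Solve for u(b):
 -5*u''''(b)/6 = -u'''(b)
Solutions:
 u(b) = C1 + C2*b + C3*b^2 + C4*exp(6*b/5)


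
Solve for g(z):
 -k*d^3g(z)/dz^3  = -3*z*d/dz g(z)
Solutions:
 g(z) = C1 + Integral(C2*airyai(3^(1/3)*z*(1/k)^(1/3)) + C3*airybi(3^(1/3)*z*(1/k)^(1/3)), z)


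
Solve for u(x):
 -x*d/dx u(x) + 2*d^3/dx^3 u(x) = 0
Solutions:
 u(x) = C1 + Integral(C2*airyai(2^(2/3)*x/2) + C3*airybi(2^(2/3)*x/2), x)


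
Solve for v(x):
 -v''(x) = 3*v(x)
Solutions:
 v(x) = C1*sin(sqrt(3)*x) + C2*cos(sqrt(3)*x)


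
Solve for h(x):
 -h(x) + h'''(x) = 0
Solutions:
 h(x) = C3*exp(x) + (C1*sin(sqrt(3)*x/2) + C2*cos(sqrt(3)*x/2))*exp(-x/2)


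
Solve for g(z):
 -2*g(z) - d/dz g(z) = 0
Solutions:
 g(z) = C1*exp(-2*z)


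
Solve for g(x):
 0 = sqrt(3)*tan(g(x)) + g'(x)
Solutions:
 g(x) = pi - asin(C1*exp(-sqrt(3)*x))
 g(x) = asin(C1*exp(-sqrt(3)*x))


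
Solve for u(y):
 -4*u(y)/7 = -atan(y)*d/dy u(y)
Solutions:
 u(y) = C1*exp(4*Integral(1/atan(y), y)/7)


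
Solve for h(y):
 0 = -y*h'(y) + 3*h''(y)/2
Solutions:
 h(y) = C1 + C2*erfi(sqrt(3)*y/3)


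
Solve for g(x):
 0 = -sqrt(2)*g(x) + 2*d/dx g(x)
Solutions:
 g(x) = C1*exp(sqrt(2)*x/2)


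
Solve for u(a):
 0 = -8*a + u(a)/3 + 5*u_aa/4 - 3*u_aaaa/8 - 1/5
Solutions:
 u(a) = C1*exp(-sqrt(3)*a*sqrt(5 + sqrt(33))/3) + C2*exp(sqrt(3)*a*sqrt(5 + sqrt(33))/3) + C3*sin(sqrt(3)*a*sqrt(-5 + sqrt(33))/3) + C4*cos(sqrt(3)*a*sqrt(-5 + sqrt(33))/3) + 24*a + 3/5


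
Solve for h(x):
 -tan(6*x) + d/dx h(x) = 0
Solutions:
 h(x) = C1 - log(cos(6*x))/6


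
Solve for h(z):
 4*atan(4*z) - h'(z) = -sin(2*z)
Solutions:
 h(z) = C1 + 4*z*atan(4*z) - log(16*z^2 + 1)/2 - cos(2*z)/2


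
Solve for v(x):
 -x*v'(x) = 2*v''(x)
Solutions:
 v(x) = C1 + C2*erf(x/2)


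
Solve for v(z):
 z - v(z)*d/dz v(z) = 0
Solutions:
 v(z) = -sqrt(C1 + z^2)
 v(z) = sqrt(C1 + z^2)


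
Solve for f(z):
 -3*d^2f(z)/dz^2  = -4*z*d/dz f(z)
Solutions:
 f(z) = C1 + C2*erfi(sqrt(6)*z/3)


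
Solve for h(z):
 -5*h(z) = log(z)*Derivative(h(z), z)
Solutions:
 h(z) = C1*exp(-5*li(z))


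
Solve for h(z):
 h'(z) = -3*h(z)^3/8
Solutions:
 h(z) = -2*sqrt(-1/(C1 - 3*z))
 h(z) = 2*sqrt(-1/(C1 - 3*z))


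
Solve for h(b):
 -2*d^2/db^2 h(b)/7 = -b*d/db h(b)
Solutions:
 h(b) = C1 + C2*erfi(sqrt(7)*b/2)


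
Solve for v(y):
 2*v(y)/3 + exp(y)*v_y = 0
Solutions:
 v(y) = C1*exp(2*exp(-y)/3)


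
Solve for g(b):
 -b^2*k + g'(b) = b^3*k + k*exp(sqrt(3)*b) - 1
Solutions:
 g(b) = C1 + b^4*k/4 + b^3*k/3 - b + sqrt(3)*k*exp(sqrt(3)*b)/3


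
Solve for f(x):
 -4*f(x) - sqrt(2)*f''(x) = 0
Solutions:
 f(x) = C1*sin(2^(3/4)*x) + C2*cos(2^(3/4)*x)


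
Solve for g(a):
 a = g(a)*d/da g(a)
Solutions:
 g(a) = -sqrt(C1 + a^2)
 g(a) = sqrt(C1 + a^2)


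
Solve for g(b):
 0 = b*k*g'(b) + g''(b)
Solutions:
 g(b) = Piecewise((-sqrt(2)*sqrt(pi)*C1*erf(sqrt(2)*b*sqrt(k)/2)/(2*sqrt(k)) - C2, (k > 0) | (k < 0)), (-C1*b - C2, True))


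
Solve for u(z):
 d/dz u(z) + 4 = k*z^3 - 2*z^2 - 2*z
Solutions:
 u(z) = C1 + k*z^4/4 - 2*z^3/3 - z^2 - 4*z


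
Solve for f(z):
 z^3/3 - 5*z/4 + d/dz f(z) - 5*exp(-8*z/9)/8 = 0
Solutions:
 f(z) = C1 - z^4/12 + 5*z^2/8 - 45*exp(-8*z/9)/64


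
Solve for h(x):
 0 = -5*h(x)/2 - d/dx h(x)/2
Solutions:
 h(x) = C1*exp(-5*x)


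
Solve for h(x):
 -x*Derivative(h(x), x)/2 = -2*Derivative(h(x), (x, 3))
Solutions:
 h(x) = C1 + Integral(C2*airyai(2^(1/3)*x/2) + C3*airybi(2^(1/3)*x/2), x)


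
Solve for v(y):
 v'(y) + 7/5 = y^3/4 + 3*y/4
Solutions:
 v(y) = C1 + y^4/16 + 3*y^2/8 - 7*y/5


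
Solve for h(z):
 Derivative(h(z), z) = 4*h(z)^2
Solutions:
 h(z) = -1/(C1 + 4*z)


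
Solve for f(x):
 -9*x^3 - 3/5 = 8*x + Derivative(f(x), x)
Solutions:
 f(x) = C1 - 9*x^4/4 - 4*x^2 - 3*x/5


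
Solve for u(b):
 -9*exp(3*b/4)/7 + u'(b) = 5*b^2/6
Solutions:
 u(b) = C1 + 5*b^3/18 + 12*exp(3*b/4)/7


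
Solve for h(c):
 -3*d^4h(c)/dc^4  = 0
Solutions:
 h(c) = C1 + C2*c + C3*c^2 + C4*c^3


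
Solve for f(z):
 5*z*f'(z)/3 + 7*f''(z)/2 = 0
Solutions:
 f(z) = C1 + C2*erf(sqrt(105)*z/21)


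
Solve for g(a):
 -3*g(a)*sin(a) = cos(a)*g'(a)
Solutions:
 g(a) = C1*cos(a)^3


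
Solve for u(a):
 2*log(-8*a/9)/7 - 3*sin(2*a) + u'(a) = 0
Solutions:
 u(a) = C1 - 2*a*log(-a)/7 - 6*a*log(2)/7 + 2*a/7 + 4*a*log(3)/7 - 3*cos(2*a)/2


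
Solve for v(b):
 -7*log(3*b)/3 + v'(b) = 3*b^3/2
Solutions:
 v(b) = C1 + 3*b^4/8 + 7*b*log(b)/3 - 7*b/3 + 7*b*log(3)/3


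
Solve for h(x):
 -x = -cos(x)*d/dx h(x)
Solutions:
 h(x) = C1 + Integral(x/cos(x), x)


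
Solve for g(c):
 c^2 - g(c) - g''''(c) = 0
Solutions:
 g(c) = c^2 + (C1*sin(sqrt(2)*c/2) + C2*cos(sqrt(2)*c/2))*exp(-sqrt(2)*c/2) + (C3*sin(sqrt(2)*c/2) + C4*cos(sqrt(2)*c/2))*exp(sqrt(2)*c/2)


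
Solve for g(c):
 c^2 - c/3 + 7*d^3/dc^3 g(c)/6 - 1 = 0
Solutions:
 g(c) = C1 + C2*c + C3*c^2 - c^5/70 + c^4/84 + c^3/7


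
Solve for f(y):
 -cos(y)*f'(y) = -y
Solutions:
 f(y) = C1 + Integral(y/cos(y), y)


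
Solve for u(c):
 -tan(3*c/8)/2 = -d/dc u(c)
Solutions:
 u(c) = C1 - 4*log(cos(3*c/8))/3


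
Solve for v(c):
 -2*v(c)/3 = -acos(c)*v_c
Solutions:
 v(c) = C1*exp(2*Integral(1/acos(c), c)/3)


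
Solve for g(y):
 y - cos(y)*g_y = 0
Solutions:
 g(y) = C1 + Integral(y/cos(y), y)


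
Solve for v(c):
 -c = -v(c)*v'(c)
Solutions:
 v(c) = -sqrt(C1 + c^2)
 v(c) = sqrt(C1 + c^2)


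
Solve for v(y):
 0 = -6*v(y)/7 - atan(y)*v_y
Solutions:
 v(y) = C1*exp(-6*Integral(1/atan(y), y)/7)


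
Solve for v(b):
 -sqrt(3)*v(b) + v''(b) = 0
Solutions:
 v(b) = C1*exp(-3^(1/4)*b) + C2*exp(3^(1/4)*b)


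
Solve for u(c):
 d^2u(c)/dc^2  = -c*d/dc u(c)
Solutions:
 u(c) = C1 + C2*erf(sqrt(2)*c/2)


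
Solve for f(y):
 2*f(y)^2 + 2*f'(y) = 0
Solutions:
 f(y) = 1/(C1 + y)


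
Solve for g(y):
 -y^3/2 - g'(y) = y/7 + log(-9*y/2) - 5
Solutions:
 g(y) = C1 - y^4/8 - y^2/14 - y*log(-y) + y*(-2*log(3) + log(2) + 6)


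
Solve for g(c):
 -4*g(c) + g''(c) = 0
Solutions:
 g(c) = C1*exp(-2*c) + C2*exp(2*c)


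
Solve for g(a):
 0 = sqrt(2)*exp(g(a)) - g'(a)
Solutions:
 g(a) = log(-1/(C1 + sqrt(2)*a))


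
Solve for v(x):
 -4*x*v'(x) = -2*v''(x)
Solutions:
 v(x) = C1 + C2*erfi(x)


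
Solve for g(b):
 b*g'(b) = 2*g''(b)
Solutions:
 g(b) = C1 + C2*erfi(b/2)


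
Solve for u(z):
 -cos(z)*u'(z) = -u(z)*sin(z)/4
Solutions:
 u(z) = C1/cos(z)^(1/4)


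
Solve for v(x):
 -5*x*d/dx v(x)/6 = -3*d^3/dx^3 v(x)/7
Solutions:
 v(x) = C1 + Integral(C2*airyai(420^(1/3)*x/6) + C3*airybi(420^(1/3)*x/6), x)


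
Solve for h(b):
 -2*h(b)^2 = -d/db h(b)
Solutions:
 h(b) = -1/(C1 + 2*b)


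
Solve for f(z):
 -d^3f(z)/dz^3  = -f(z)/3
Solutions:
 f(z) = C3*exp(3^(2/3)*z/3) + (C1*sin(3^(1/6)*z/2) + C2*cos(3^(1/6)*z/2))*exp(-3^(2/3)*z/6)


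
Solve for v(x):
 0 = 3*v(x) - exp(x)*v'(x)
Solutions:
 v(x) = C1*exp(-3*exp(-x))


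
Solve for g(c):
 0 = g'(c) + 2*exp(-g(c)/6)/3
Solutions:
 g(c) = 6*log(C1 - c/9)


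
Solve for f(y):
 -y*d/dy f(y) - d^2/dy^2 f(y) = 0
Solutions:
 f(y) = C1 + C2*erf(sqrt(2)*y/2)


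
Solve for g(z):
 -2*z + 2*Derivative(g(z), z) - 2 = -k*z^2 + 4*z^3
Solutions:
 g(z) = C1 - k*z^3/6 + z^4/2 + z^2/2 + z


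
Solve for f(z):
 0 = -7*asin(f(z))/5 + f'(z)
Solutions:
 Integral(1/asin(_y), (_y, f(z))) = C1 + 7*z/5


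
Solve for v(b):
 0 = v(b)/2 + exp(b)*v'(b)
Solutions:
 v(b) = C1*exp(exp(-b)/2)


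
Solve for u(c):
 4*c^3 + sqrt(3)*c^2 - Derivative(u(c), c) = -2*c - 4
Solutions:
 u(c) = C1 + c^4 + sqrt(3)*c^3/3 + c^2 + 4*c


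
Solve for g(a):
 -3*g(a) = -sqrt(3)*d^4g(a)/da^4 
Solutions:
 g(a) = C1*exp(-3^(1/8)*a) + C2*exp(3^(1/8)*a) + C3*sin(3^(1/8)*a) + C4*cos(3^(1/8)*a)


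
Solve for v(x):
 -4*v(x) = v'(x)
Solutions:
 v(x) = C1*exp(-4*x)


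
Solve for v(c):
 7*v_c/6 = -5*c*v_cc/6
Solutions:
 v(c) = C1 + C2/c^(2/5)


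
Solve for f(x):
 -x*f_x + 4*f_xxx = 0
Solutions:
 f(x) = C1 + Integral(C2*airyai(2^(1/3)*x/2) + C3*airybi(2^(1/3)*x/2), x)


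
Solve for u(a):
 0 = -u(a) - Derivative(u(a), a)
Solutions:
 u(a) = C1*exp(-a)


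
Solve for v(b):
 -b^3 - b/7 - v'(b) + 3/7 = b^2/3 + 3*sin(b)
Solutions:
 v(b) = C1 - b^4/4 - b^3/9 - b^2/14 + 3*b/7 + 3*cos(b)


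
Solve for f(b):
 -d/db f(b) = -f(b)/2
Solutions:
 f(b) = C1*exp(b/2)


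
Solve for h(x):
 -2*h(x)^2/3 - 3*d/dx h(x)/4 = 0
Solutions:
 h(x) = 9/(C1 + 8*x)


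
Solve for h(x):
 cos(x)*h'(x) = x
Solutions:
 h(x) = C1 + Integral(x/cos(x), x)


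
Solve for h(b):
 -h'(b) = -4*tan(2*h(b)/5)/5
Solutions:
 h(b) = -5*asin(C1*exp(8*b/25))/2 + 5*pi/2
 h(b) = 5*asin(C1*exp(8*b/25))/2


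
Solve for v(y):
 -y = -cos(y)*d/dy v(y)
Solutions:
 v(y) = C1 + Integral(y/cos(y), y)


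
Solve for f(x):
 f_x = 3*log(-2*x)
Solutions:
 f(x) = C1 + 3*x*log(-x) + 3*x*(-1 + log(2))


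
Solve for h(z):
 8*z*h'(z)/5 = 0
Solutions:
 h(z) = C1


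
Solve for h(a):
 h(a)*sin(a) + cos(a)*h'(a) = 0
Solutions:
 h(a) = C1*cos(a)


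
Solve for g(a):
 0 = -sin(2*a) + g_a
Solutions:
 g(a) = C1 - cos(2*a)/2


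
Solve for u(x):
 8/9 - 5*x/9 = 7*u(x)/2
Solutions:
 u(x) = 16/63 - 10*x/63


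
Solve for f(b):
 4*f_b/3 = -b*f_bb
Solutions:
 f(b) = C1 + C2/b^(1/3)


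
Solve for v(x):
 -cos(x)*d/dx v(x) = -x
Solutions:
 v(x) = C1 + Integral(x/cos(x), x)


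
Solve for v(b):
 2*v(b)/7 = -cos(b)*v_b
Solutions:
 v(b) = C1*(sin(b) - 1)^(1/7)/(sin(b) + 1)^(1/7)


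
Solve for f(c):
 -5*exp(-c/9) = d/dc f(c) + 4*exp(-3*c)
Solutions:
 f(c) = C1 + 4*exp(-3*c)/3 + 45*exp(-c/9)


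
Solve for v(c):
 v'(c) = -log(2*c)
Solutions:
 v(c) = C1 - c*log(c) - c*log(2) + c


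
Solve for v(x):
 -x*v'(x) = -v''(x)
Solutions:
 v(x) = C1 + C2*erfi(sqrt(2)*x/2)


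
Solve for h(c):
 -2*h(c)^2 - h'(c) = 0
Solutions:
 h(c) = 1/(C1 + 2*c)


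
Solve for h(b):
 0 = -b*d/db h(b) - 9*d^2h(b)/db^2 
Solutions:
 h(b) = C1 + C2*erf(sqrt(2)*b/6)


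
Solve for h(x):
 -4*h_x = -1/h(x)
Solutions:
 h(x) = -sqrt(C1 + 2*x)/2
 h(x) = sqrt(C1 + 2*x)/2


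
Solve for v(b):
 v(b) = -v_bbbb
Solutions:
 v(b) = (C1*sin(sqrt(2)*b/2) + C2*cos(sqrt(2)*b/2))*exp(-sqrt(2)*b/2) + (C3*sin(sqrt(2)*b/2) + C4*cos(sqrt(2)*b/2))*exp(sqrt(2)*b/2)


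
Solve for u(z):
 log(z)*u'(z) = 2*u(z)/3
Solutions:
 u(z) = C1*exp(2*li(z)/3)


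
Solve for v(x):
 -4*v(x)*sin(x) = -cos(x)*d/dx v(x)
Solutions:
 v(x) = C1/cos(x)^4


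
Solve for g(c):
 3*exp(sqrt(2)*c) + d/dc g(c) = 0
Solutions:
 g(c) = C1 - 3*sqrt(2)*exp(sqrt(2)*c)/2


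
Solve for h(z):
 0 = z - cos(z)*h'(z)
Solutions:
 h(z) = C1 + Integral(z/cos(z), z)


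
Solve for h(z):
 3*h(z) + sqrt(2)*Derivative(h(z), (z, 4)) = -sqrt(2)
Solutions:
 h(z) = (C1*sin(2^(3/8)*3^(1/4)*z/2) + C2*cos(2^(3/8)*3^(1/4)*z/2))*exp(-2^(3/8)*3^(1/4)*z/2) + (C3*sin(2^(3/8)*3^(1/4)*z/2) + C4*cos(2^(3/8)*3^(1/4)*z/2))*exp(2^(3/8)*3^(1/4)*z/2) - sqrt(2)/3


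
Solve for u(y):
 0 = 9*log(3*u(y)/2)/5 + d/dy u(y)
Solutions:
 -5*Integral(1/(-log(_y) - log(3) + log(2)), (_y, u(y)))/9 = C1 - y


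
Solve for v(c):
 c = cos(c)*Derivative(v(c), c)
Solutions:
 v(c) = C1 + Integral(c/cos(c), c)


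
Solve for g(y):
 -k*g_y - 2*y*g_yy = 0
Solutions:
 g(y) = C1 + y^(1 - re(k)/2)*(C2*sin(log(y)*Abs(im(k))/2) + C3*cos(log(y)*im(k)/2))


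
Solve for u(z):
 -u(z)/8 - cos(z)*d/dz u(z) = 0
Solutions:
 u(z) = C1*(sin(z) - 1)^(1/16)/(sin(z) + 1)^(1/16)


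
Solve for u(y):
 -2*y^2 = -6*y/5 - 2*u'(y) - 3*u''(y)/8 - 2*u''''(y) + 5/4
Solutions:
 u(y) = C1 + C2*exp(-y*(-(32 + 5*sqrt(41))^(1/3) + (32 + 5*sqrt(41))^(-1/3))/8)*sin(sqrt(3)*y*((32 + 5*sqrt(41))^(-1/3) + (32 + 5*sqrt(41))^(1/3))/8) + C3*exp(-y*(-(32 + 5*sqrt(41))^(1/3) + (32 + 5*sqrt(41))^(-1/3))/8)*cos(sqrt(3)*y*((32 + 5*sqrt(41))^(-1/3) + (32 + 5*sqrt(41))^(1/3))/8) + C4*exp(y*(-(32 + 5*sqrt(41))^(1/3) + (32 + 5*sqrt(41))^(-1/3))/4) + y^3/3 - 39*y^2/80 + 517*y/640


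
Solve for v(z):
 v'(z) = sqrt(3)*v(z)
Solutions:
 v(z) = C1*exp(sqrt(3)*z)


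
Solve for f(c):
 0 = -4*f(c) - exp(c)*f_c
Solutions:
 f(c) = C1*exp(4*exp(-c))


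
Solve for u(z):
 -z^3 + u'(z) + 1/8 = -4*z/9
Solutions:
 u(z) = C1 + z^4/4 - 2*z^2/9 - z/8


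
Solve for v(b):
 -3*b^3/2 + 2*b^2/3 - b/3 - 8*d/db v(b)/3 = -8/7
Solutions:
 v(b) = C1 - 9*b^4/64 + b^3/12 - b^2/16 + 3*b/7


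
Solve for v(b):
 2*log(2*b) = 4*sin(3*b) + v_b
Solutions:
 v(b) = C1 + 2*b*log(b) - 2*b + 2*b*log(2) + 4*cos(3*b)/3


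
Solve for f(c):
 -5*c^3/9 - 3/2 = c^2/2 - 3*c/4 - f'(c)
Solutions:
 f(c) = C1 + 5*c^4/36 + c^3/6 - 3*c^2/8 + 3*c/2


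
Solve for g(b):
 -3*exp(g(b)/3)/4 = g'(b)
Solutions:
 g(b) = 3*log(1/(C1 + 3*b)) + 3*log(12)


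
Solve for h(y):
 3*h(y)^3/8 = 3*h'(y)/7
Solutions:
 h(y) = -2*sqrt(-1/(C1 + 7*y))
 h(y) = 2*sqrt(-1/(C1 + 7*y))


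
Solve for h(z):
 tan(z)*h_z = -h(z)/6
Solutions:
 h(z) = C1/sin(z)^(1/6)


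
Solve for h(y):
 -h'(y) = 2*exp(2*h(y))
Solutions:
 h(y) = log(-sqrt(-1/(C1 - 2*y))) - log(2)/2
 h(y) = log(-1/(C1 - 2*y))/2 - log(2)/2


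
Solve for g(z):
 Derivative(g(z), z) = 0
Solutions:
 g(z) = C1


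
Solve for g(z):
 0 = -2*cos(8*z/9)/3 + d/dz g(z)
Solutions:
 g(z) = C1 + 3*sin(8*z/9)/4


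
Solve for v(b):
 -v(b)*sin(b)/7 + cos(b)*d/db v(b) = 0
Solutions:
 v(b) = C1/cos(b)^(1/7)


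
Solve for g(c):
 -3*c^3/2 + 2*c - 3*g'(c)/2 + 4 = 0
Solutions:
 g(c) = C1 - c^4/4 + 2*c^2/3 + 8*c/3


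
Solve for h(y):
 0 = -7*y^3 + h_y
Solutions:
 h(y) = C1 + 7*y^4/4


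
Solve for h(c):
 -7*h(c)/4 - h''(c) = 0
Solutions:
 h(c) = C1*sin(sqrt(7)*c/2) + C2*cos(sqrt(7)*c/2)


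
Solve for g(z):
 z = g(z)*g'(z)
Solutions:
 g(z) = -sqrt(C1 + z^2)
 g(z) = sqrt(C1 + z^2)


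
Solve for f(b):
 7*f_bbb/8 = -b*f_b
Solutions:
 f(b) = C1 + Integral(C2*airyai(-2*7^(2/3)*b/7) + C3*airybi(-2*7^(2/3)*b/7), b)


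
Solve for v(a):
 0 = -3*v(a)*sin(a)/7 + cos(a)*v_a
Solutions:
 v(a) = C1/cos(a)^(3/7)


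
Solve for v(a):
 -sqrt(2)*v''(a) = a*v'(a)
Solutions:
 v(a) = C1 + C2*erf(2^(1/4)*a/2)


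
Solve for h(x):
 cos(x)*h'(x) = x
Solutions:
 h(x) = C1 + Integral(x/cos(x), x)


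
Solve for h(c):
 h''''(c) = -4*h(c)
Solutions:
 h(c) = (C1*sin(c) + C2*cos(c))*exp(-c) + (C3*sin(c) + C4*cos(c))*exp(c)


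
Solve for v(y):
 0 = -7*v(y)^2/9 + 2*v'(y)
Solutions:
 v(y) = -18/(C1 + 7*y)


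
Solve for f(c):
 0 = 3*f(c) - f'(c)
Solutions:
 f(c) = C1*exp(3*c)


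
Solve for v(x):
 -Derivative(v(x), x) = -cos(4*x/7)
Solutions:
 v(x) = C1 + 7*sin(4*x/7)/4


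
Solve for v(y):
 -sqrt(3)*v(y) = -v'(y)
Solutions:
 v(y) = C1*exp(sqrt(3)*y)


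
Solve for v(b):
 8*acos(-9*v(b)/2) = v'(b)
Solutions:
 Integral(1/acos(-9*_y/2), (_y, v(b))) = C1 + 8*b


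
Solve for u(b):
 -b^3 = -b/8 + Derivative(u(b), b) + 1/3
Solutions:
 u(b) = C1 - b^4/4 + b^2/16 - b/3


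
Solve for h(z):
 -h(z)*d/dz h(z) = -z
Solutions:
 h(z) = -sqrt(C1 + z^2)
 h(z) = sqrt(C1 + z^2)


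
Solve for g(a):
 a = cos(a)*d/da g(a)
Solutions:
 g(a) = C1 + Integral(a/cos(a), a)


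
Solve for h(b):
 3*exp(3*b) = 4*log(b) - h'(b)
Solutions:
 h(b) = C1 + 4*b*log(b) - 4*b - exp(3*b)


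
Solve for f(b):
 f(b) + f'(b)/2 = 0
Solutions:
 f(b) = C1*exp(-2*b)


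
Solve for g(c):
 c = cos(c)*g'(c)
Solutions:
 g(c) = C1 + Integral(c/cos(c), c)


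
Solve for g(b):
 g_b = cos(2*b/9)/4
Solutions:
 g(b) = C1 + 9*sin(2*b/9)/8


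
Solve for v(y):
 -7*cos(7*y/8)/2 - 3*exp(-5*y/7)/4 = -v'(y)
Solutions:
 v(y) = C1 + 4*sin(7*y/8) - 21*exp(-5*y/7)/20


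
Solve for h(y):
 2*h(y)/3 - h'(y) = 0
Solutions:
 h(y) = C1*exp(2*y/3)


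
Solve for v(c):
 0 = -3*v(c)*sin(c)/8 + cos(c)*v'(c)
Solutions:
 v(c) = C1/cos(c)^(3/8)


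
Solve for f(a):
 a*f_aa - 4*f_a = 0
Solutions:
 f(a) = C1 + C2*a^5


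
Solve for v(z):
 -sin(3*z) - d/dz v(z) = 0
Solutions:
 v(z) = C1 + cos(3*z)/3


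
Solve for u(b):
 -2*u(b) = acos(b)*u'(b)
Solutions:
 u(b) = C1*exp(-2*Integral(1/acos(b), b))


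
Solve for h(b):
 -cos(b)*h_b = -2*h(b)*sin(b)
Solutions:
 h(b) = C1/cos(b)^2


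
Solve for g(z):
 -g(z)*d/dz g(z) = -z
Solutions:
 g(z) = -sqrt(C1 + z^2)
 g(z) = sqrt(C1 + z^2)


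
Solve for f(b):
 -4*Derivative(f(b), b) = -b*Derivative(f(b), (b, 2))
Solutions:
 f(b) = C1 + C2*b^5


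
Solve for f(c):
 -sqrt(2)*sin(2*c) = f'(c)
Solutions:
 f(c) = C1 + sqrt(2)*cos(2*c)/2


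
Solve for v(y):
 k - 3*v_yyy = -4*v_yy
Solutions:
 v(y) = C1 + C2*y + C3*exp(4*y/3) - k*y^2/8


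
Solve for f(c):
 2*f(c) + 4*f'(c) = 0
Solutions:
 f(c) = C1*exp(-c/2)


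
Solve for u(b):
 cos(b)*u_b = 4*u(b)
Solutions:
 u(b) = C1*(sin(b)^2 + 2*sin(b) + 1)/(sin(b)^2 - 2*sin(b) + 1)


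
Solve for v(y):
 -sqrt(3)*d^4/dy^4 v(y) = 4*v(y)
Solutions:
 v(y) = (C1*sin(3^(7/8)*y/3) + C2*cos(3^(7/8)*y/3))*exp(-3^(7/8)*y/3) + (C3*sin(3^(7/8)*y/3) + C4*cos(3^(7/8)*y/3))*exp(3^(7/8)*y/3)


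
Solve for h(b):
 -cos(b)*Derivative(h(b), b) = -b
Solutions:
 h(b) = C1 + Integral(b/cos(b), b)


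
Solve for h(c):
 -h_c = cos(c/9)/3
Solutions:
 h(c) = C1 - 3*sin(c/9)


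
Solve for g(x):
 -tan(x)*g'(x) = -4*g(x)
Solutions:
 g(x) = C1*sin(x)^4


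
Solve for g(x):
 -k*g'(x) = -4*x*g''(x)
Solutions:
 g(x) = C1 + x^(re(k)/4 + 1)*(C2*sin(log(x)*Abs(im(k))/4) + C3*cos(log(x)*im(k)/4))


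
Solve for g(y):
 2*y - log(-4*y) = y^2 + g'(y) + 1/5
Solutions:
 g(y) = C1 - y^3/3 + y^2 - y*log(-y) + y*(4/5 - 2*log(2))


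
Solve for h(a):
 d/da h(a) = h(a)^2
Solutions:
 h(a) = -1/(C1 + a)


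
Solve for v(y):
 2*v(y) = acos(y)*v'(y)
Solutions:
 v(y) = C1*exp(2*Integral(1/acos(y), y))


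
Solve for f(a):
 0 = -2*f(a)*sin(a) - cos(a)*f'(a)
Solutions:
 f(a) = C1*cos(a)^2


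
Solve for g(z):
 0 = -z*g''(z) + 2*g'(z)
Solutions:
 g(z) = C1 + C2*z^3


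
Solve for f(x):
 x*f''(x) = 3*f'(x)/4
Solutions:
 f(x) = C1 + C2*x^(7/4)


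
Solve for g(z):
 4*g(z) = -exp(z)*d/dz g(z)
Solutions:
 g(z) = C1*exp(4*exp(-z))


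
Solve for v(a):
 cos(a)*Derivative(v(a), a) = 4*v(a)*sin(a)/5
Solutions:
 v(a) = C1/cos(a)^(4/5)


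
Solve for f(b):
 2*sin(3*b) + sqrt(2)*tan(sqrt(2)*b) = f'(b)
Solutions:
 f(b) = C1 - log(cos(sqrt(2)*b)) - 2*cos(3*b)/3


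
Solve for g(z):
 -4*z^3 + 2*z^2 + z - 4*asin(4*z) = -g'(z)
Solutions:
 g(z) = C1 + z^4 - 2*z^3/3 - z^2/2 + 4*z*asin(4*z) + sqrt(1 - 16*z^2)


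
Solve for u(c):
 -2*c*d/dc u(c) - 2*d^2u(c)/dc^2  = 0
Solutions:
 u(c) = C1 + C2*erf(sqrt(2)*c/2)


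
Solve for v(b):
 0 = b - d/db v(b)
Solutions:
 v(b) = C1 + b^2/2


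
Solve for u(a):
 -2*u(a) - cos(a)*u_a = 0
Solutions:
 u(a) = C1*(sin(a) - 1)/(sin(a) + 1)


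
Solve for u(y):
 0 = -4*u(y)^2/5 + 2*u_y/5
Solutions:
 u(y) = -1/(C1 + 2*y)


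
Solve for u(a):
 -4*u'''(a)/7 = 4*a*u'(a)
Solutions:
 u(a) = C1 + Integral(C2*airyai(-7^(1/3)*a) + C3*airybi(-7^(1/3)*a), a)


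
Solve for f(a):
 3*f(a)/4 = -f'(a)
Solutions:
 f(a) = C1*exp(-3*a/4)


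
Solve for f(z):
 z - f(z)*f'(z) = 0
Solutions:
 f(z) = -sqrt(C1 + z^2)
 f(z) = sqrt(C1 + z^2)


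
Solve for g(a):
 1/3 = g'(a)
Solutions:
 g(a) = C1 + a/3


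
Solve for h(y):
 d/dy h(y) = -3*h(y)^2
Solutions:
 h(y) = 1/(C1 + 3*y)


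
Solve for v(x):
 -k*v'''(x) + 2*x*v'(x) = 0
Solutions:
 v(x) = C1 + Integral(C2*airyai(2^(1/3)*x*(1/k)^(1/3)) + C3*airybi(2^(1/3)*x*(1/k)^(1/3)), x)


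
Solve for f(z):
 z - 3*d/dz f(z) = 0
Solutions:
 f(z) = C1 + z^2/6


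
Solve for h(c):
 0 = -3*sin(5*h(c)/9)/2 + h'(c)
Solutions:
 -3*c/2 + 9*log(cos(5*h(c)/9) - 1)/10 - 9*log(cos(5*h(c)/9) + 1)/10 = C1


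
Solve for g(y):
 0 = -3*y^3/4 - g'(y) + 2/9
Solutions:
 g(y) = C1 - 3*y^4/16 + 2*y/9


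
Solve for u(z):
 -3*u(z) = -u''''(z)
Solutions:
 u(z) = C1*exp(-3^(1/4)*z) + C2*exp(3^(1/4)*z) + C3*sin(3^(1/4)*z) + C4*cos(3^(1/4)*z)


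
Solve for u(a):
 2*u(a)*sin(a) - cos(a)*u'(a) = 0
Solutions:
 u(a) = C1/cos(a)^2


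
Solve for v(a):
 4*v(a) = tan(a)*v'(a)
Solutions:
 v(a) = C1*sin(a)^4


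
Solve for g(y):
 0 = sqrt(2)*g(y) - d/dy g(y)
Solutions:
 g(y) = C1*exp(sqrt(2)*y)


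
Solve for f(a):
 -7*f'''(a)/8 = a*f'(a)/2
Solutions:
 f(a) = C1 + Integral(C2*airyai(-14^(2/3)*a/7) + C3*airybi(-14^(2/3)*a/7), a)


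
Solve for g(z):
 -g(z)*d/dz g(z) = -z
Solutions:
 g(z) = -sqrt(C1 + z^2)
 g(z) = sqrt(C1 + z^2)


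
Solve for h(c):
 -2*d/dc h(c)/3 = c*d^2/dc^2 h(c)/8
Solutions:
 h(c) = C1 + C2/c^(13/3)


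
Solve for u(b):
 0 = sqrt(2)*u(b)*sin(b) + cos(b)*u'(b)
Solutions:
 u(b) = C1*cos(b)^(sqrt(2))


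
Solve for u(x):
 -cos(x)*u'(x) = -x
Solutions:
 u(x) = C1 + Integral(x/cos(x), x)


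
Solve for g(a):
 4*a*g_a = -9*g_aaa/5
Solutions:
 g(a) = C1 + Integral(C2*airyai(-60^(1/3)*a/3) + C3*airybi(-60^(1/3)*a/3), a)


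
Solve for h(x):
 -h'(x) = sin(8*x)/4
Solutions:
 h(x) = C1 + cos(8*x)/32


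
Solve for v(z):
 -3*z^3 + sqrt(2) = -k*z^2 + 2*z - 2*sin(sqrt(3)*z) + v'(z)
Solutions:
 v(z) = C1 + k*z^3/3 - 3*z^4/4 - z^2 + sqrt(2)*z - 2*sqrt(3)*cos(sqrt(3)*z)/3


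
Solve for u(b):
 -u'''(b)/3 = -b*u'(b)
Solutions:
 u(b) = C1 + Integral(C2*airyai(3^(1/3)*b) + C3*airybi(3^(1/3)*b), b)


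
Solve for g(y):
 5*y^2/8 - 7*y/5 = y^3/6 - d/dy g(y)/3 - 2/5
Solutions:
 g(y) = C1 + y^4/8 - 5*y^3/8 + 21*y^2/10 - 6*y/5


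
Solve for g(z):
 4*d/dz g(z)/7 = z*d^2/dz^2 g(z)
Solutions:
 g(z) = C1 + C2*z^(11/7)


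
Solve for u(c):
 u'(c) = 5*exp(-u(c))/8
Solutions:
 u(c) = log(C1 + 5*c/8)


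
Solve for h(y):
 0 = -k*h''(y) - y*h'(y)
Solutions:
 h(y) = C1 + C2*sqrt(k)*erf(sqrt(2)*y*sqrt(1/k)/2)


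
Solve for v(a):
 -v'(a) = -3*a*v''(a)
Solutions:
 v(a) = C1 + C2*a^(4/3)


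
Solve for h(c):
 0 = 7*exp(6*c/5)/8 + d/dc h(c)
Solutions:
 h(c) = C1 - 35*exp(6*c/5)/48


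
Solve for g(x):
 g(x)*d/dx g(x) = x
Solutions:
 g(x) = -sqrt(C1 + x^2)
 g(x) = sqrt(C1 + x^2)


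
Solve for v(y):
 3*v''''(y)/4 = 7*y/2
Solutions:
 v(y) = C1 + C2*y + C3*y^2 + C4*y^3 + 7*y^5/180


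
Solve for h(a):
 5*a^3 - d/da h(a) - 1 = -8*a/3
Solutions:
 h(a) = C1 + 5*a^4/4 + 4*a^2/3 - a


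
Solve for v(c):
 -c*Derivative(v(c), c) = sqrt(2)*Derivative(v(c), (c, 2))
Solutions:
 v(c) = C1 + C2*erf(2^(1/4)*c/2)


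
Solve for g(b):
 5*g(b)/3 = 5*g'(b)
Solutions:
 g(b) = C1*exp(b/3)


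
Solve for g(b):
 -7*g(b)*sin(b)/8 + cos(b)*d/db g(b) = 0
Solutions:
 g(b) = C1/cos(b)^(7/8)


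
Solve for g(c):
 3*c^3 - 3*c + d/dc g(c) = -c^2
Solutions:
 g(c) = C1 - 3*c^4/4 - c^3/3 + 3*c^2/2


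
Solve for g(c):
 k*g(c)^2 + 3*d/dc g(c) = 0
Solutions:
 g(c) = 3/(C1 + c*k)


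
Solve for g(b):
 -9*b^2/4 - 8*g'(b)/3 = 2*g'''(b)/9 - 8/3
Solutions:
 g(b) = C1 + C2*sin(2*sqrt(3)*b) + C3*cos(2*sqrt(3)*b) - 9*b^3/32 + 73*b/64


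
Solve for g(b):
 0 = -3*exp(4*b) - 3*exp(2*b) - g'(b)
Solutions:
 g(b) = C1 - 3*exp(4*b)/4 - 3*exp(2*b)/2


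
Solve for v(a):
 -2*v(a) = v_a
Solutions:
 v(a) = C1*exp(-2*a)


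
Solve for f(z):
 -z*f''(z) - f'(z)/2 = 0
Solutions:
 f(z) = C1 + C2*sqrt(z)


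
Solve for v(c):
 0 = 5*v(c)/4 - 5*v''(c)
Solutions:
 v(c) = C1*exp(-c/2) + C2*exp(c/2)


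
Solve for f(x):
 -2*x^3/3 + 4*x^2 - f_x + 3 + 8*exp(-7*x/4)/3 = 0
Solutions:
 f(x) = C1 - x^4/6 + 4*x^3/3 + 3*x - 32*exp(-7*x/4)/21


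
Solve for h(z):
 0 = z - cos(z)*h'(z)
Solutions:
 h(z) = C1 + Integral(z/cos(z), z)


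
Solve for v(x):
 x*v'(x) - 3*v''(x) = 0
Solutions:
 v(x) = C1 + C2*erfi(sqrt(6)*x/6)


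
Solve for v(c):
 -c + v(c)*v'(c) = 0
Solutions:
 v(c) = -sqrt(C1 + c^2)
 v(c) = sqrt(C1 + c^2)


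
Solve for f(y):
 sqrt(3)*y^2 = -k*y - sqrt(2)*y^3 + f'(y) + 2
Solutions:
 f(y) = C1 + k*y^2/2 + sqrt(2)*y^4/4 + sqrt(3)*y^3/3 - 2*y


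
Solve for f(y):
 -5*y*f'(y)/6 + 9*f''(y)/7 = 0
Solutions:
 f(y) = C1 + C2*erfi(sqrt(105)*y/18)


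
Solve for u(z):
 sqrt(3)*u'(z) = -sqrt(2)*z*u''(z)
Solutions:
 u(z) = C1 + C2*z^(1 - sqrt(6)/2)


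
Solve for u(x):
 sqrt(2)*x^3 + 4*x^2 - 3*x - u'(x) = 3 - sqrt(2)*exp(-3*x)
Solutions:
 u(x) = C1 + sqrt(2)*x^4/4 + 4*x^3/3 - 3*x^2/2 - 3*x - sqrt(2)*exp(-3*x)/3


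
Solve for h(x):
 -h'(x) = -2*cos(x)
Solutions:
 h(x) = C1 + 2*sin(x)


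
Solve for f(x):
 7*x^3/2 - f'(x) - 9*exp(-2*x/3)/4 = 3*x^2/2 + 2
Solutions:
 f(x) = C1 + 7*x^4/8 - x^3/2 - 2*x + 27*exp(-2*x/3)/8


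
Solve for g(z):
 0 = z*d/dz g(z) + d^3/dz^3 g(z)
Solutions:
 g(z) = C1 + Integral(C2*airyai(-z) + C3*airybi(-z), z)


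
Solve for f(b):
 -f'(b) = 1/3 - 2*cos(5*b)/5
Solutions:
 f(b) = C1 - b/3 + 2*sin(5*b)/25


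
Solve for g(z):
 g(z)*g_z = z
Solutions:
 g(z) = -sqrt(C1 + z^2)
 g(z) = sqrt(C1 + z^2)


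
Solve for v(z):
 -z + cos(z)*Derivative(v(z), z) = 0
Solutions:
 v(z) = C1 + Integral(z/cos(z), z)


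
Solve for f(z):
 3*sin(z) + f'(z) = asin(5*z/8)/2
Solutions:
 f(z) = C1 + z*asin(5*z/8)/2 + sqrt(64 - 25*z^2)/10 + 3*cos(z)


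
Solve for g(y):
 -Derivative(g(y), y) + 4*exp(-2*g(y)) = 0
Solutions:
 g(y) = log(-sqrt(C1 + 8*y))
 g(y) = log(C1 + 8*y)/2


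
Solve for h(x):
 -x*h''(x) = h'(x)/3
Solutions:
 h(x) = C1 + C2*x^(2/3)


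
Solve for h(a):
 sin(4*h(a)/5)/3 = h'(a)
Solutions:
 -a/3 + 5*log(cos(4*h(a)/5) - 1)/8 - 5*log(cos(4*h(a)/5) + 1)/8 = C1


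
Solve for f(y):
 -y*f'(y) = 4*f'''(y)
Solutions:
 f(y) = C1 + Integral(C2*airyai(-2^(1/3)*y/2) + C3*airybi(-2^(1/3)*y/2), y)


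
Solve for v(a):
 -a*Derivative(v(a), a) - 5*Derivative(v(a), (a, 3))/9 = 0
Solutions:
 v(a) = C1 + Integral(C2*airyai(-15^(2/3)*a/5) + C3*airybi(-15^(2/3)*a/5), a)


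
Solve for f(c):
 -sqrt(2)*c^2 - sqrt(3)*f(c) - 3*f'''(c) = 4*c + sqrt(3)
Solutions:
 f(c) = C3*exp(-3^(5/6)*c/3) - sqrt(6)*c^2/3 - 4*sqrt(3)*c/3 + (C1*sin(3^(1/3)*c/2) + C2*cos(3^(1/3)*c/2))*exp(3^(5/6)*c/6) - 1


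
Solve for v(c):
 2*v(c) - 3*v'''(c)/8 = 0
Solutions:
 v(c) = C3*exp(2*2^(1/3)*3^(2/3)*c/3) + (C1*sin(2^(1/3)*3^(1/6)*c) + C2*cos(2^(1/3)*3^(1/6)*c))*exp(-2^(1/3)*3^(2/3)*c/3)


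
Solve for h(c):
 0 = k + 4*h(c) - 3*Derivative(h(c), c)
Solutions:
 h(c) = C1*exp(4*c/3) - k/4


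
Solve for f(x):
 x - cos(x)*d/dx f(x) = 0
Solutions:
 f(x) = C1 + Integral(x/cos(x), x)


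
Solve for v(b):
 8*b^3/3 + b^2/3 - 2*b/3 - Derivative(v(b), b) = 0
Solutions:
 v(b) = C1 + 2*b^4/3 + b^3/9 - b^2/3


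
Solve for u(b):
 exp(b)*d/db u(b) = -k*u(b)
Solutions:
 u(b) = C1*exp(k*exp(-b))


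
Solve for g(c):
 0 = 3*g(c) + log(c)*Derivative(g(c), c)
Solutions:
 g(c) = C1*exp(-3*li(c))


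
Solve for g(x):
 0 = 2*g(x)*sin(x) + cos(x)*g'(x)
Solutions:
 g(x) = C1*cos(x)^2


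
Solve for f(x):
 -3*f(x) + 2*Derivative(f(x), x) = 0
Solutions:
 f(x) = C1*exp(3*x/2)


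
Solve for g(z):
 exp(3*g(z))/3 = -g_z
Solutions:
 g(z) = log((-1 - sqrt(3)*I)*(1/(C1 + z))^(1/3)/2)
 g(z) = log((-1 + sqrt(3)*I)*(1/(C1 + z))^(1/3)/2)
 g(z) = log(1/(C1 + z))/3


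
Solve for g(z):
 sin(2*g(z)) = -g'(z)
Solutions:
 g(z) = pi - acos((-C1 - exp(4*z))/(C1 - exp(4*z)))/2
 g(z) = acos((-C1 - exp(4*z))/(C1 - exp(4*z)))/2


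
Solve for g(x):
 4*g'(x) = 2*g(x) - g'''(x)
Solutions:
 g(x) = C1*exp(x*(-3*(1 + sqrt(273)/9)^(1/3) + 4/(1 + sqrt(273)/9)^(1/3))/6)*sin(sqrt(3)*x*(4/(1 + sqrt(273)/9)^(1/3) + 3*(1 + sqrt(273)/9)^(1/3))/6) + C2*exp(x*(-3*(1 + sqrt(273)/9)^(1/3) + 4/(1 + sqrt(273)/9)^(1/3))/6)*cos(sqrt(3)*x*(4/(1 + sqrt(273)/9)^(1/3) + 3*(1 + sqrt(273)/9)^(1/3))/6) + C3*exp(x*(-4/(3*(1 + sqrt(273)/9)^(1/3)) + (1 + sqrt(273)/9)^(1/3)))


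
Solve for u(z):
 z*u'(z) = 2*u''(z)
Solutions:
 u(z) = C1 + C2*erfi(z/2)


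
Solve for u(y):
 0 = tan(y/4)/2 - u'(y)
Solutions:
 u(y) = C1 - 2*log(cos(y/4))


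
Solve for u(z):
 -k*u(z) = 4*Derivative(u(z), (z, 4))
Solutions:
 u(z) = C1*exp(-sqrt(2)*z*(-k)^(1/4)/2) + C2*exp(sqrt(2)*z*(-k)^(1/4)/2) + C3*exp(-sqrt(2)*I*z*(-k)^(1/4)/2) + C4*exp(sqrt(2)*I*z*(-k)^(1/4)/2)


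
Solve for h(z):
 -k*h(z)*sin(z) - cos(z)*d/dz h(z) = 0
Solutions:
 h(z) = C1*exp(k*log(cos(z)))


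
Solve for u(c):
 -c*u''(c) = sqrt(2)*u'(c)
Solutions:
 u(c) = C1 + C2*c^(1 - sqrt(2))


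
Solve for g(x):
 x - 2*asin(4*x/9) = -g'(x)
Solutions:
 g(x) = C1 - x^2/2 + 2*x*asin(4*x/9) + sqrt(81 - 16*x^2)/2


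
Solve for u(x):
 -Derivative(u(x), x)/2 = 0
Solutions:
 u(x) = C1


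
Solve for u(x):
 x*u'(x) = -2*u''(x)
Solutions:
 u(x) = C1 + C2*erf(x/2)


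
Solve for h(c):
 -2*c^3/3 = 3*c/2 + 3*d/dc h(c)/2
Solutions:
 h(c) = C1 - c^4/9 - c^2/2


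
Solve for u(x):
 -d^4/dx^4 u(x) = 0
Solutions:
 u(x) = C1 + C2*x + C3*x^2 + C4*x^3


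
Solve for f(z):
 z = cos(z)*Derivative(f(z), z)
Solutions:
 f(z) = C1 + Integral(z/cos(z), z)


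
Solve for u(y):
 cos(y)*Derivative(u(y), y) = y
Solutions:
 u(y) = C1 + Integral(y/cos(y), y)


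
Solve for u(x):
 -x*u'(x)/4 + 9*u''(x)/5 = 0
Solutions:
 u(x) = C1 + C2*erfi(sqrt(10)*x/12)


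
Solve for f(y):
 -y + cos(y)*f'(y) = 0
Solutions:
 f(y) = C1 + Integral(y/cos(y), y)


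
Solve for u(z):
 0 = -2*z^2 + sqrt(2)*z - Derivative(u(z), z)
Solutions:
 u(z) = C1 - 2*z^3/3 + sqrt(2)*z^2/2


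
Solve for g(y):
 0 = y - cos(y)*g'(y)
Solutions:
 g(y) = C1 + Integral(y/cos(y), y)


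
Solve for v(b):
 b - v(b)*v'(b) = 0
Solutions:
 v(b) = -sqrt(C1 + b^2)
 v(b) = sqrt(C1 + b^2)


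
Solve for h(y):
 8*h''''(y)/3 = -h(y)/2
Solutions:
 h(y) = (C1*sin(sqrt(2)*3^(1/4)*y/4) + C2*cos(sqrt(2)*3^(1/4)*y/4))*exp(-sqrt(2)*3^(1/4)*y/4) + (C3*sin(sqrt(2)*3^(1/4)*y/4) + C4*cos(sqrt(2)*3^(1/4)*y/4))*exp(sqrt(2)*3^(1/4)*y/4)


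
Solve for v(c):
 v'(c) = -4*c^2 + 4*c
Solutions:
 v(c) = C1 - 4*c^3/3 + 2*c^2


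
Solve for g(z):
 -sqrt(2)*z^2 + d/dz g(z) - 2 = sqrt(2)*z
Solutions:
 g(z) = C1 + sqrt(2)*z^3/3 + sqrt(2)*z^2/2 + 2*z


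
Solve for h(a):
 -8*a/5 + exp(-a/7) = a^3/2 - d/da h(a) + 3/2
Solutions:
 h(a) = C1 + a^4/8 + 4*a^2/5 + 3*a/2 + 7*exp(-a/7)


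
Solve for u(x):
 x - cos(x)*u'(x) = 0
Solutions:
 u(x) = C1 + Integral(x/cos(x), x)


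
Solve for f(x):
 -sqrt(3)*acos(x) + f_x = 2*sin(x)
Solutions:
 f(x) = C1 + sqrt(3)*(x*acos(x) - sqrt(1 - x^2)) - 2*cos(x)


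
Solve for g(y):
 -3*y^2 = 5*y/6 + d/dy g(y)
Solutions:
 g(y) = C1 - y^3 - 5*y^2/12


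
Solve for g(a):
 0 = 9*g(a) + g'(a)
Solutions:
 g(a) = C1*exp(-9*a)


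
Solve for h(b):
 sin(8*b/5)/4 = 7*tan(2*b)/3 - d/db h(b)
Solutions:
 h(b) = C1 - 7*log(cos(2*b))/6 + 5*cos(8*b/5)/32


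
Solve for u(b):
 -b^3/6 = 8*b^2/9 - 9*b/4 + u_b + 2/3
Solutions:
 u(b) = C1 - b^4/24 - 8*b^3/27 + 9*b^2/8 - 2*b/3


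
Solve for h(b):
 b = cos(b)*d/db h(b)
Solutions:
 h(b) = C1 + Integral(b/cos(b), b)


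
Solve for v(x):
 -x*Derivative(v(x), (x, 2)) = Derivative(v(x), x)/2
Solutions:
 v(x) = C1 + C2*sqrt(x)


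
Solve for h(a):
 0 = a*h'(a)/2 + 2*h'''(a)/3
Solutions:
 h(a) = C1 + Integral(C2*airyai(-6^(1/3)*a/2) + C3*airybi(-6^(1/3)*a/2), a)


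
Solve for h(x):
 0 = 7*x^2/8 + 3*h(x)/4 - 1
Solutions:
 h(x) = 4/3 - 7*x^2/6


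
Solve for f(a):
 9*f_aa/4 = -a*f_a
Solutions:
 f(a) = C1 + C2*erf(sqrt(2)*a/3)


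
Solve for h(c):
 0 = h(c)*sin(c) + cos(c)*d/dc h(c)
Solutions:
 h(c) = C1*cos(c)


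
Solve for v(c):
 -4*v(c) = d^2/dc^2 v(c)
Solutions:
 v(c) = C1*sin(2*c) + C2*cos(2*c)


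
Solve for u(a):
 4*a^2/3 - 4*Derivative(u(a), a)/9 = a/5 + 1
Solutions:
 u(a) = C1 + a^3 - 9*a^2/40 - 9*a/4


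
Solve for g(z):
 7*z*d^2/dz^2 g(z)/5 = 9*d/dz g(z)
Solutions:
 g(z) = C1 + C2*z^(52/7)


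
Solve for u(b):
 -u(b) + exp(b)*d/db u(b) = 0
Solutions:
 u(b) = C1*exp(-exp(-b))


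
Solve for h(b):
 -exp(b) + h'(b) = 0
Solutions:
 h(b) = C1 + exp(b)


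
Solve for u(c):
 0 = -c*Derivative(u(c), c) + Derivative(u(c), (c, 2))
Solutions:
 u(c) = C1 + C2*erfi(sqrt(2)*c/2)


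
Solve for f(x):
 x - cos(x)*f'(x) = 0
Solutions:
 f(x) = C1 + Integral(x/cos(x), x)


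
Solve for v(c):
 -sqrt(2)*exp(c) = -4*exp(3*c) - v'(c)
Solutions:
 v(c) = C1 - 4*exp(3*c)/3 + sqrt(2)*exp(c)


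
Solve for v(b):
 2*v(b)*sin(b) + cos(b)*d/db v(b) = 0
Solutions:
 v(b) = C1*cos(b)^2


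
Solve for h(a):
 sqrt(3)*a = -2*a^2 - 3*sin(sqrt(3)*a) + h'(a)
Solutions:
 h(a) = C1 + 2*a^3/3 + sqrt(3)*a^2/2 - sqrt(3)*cos(sqrt(3)*a)


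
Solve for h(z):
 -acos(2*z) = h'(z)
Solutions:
 h(z) = C1 - z*acos(2*z) + sqrt(1 - 4*z^2)/2


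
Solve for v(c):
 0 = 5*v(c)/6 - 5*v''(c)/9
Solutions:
 v(c) = C1*exp(-sqrt(6)*c/2) + C2*exp(sqrt(6)*c/2)


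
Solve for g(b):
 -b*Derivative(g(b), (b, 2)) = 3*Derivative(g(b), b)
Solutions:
 g(b) = C1 + C2/b^2


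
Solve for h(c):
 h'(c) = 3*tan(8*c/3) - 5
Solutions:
 h(c) = C1 - 5*c - 9*log(cos(8*c/3))/8


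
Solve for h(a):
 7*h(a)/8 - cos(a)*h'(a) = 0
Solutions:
 h(a) = C1*(sin(a) + 1)^(7/16)/(sin(a) - 1)^(7/16)


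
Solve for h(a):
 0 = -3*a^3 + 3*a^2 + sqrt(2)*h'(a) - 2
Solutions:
 h(a) = C1 + 3*sqrt(2)*a^4/8 - sqrt(2)*a^3/2 + sqrt(2)*a


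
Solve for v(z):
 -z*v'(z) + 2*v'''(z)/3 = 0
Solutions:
 v(z) = C1 + Integral(C2*airyai(2^(2/3)*3^(1/3)*z/2) + C3*airybi(2^(2/3)*3^(1/3)*z/2), z)


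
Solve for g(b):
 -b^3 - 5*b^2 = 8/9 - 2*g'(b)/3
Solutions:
 g(b) = C1 + 3*b^4/8 + 5*b^3/2 + 4*b/3


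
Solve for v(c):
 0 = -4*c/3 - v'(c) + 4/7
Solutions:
 v(c) = C1 - 2*c^2/3 + 4*c/7


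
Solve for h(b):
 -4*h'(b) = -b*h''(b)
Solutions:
 h(b) = C1 + C2*b^5


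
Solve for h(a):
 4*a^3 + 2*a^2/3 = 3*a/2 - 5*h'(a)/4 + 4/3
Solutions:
 h(a) = C1 - 4*a^4/5 - 8*a^3/45 + 3*a^2/5 + 16*a/15


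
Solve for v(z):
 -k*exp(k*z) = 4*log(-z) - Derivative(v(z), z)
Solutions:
 v(z) = C1 + 4*z*log(-z) - 4*z + exp(k*z)


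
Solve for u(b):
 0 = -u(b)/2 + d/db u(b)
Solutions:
 u(b) = C1*exp(b/2)


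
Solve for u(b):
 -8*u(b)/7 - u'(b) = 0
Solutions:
 u(b) = C1*exp(-8*b/7)


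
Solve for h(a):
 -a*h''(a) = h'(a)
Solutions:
 h(a) = C1 + C2*log(a)


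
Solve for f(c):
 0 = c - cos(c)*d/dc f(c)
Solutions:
 f(c) = C1 + Integral(c/cos(c), c)


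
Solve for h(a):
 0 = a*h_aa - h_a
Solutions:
 h(a) = C1 + C2*a^2


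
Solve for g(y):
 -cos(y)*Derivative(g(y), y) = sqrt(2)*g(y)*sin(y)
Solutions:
 g(y) = C1*cos(y)^(sqrt(2))


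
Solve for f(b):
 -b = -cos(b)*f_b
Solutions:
 f(b) = C1 + Integral(b/cos(b), b)


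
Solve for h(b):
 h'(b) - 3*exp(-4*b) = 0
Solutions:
 h(b) = C1 - 3*exp(-4*b)/4


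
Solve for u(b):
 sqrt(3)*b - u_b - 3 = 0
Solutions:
 u(b) = C1 + sqrt(3)*b^2/2 - 3*b


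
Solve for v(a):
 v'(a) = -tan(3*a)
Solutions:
 v(a) = C1 + log(cos(3*a))/3


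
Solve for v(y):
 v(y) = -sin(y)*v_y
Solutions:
 v(y) = C1*sqrt(cos(y) + 1)/sqrt(cos(y) - 1)


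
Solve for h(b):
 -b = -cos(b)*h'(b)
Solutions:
 h(b) = C1 + Integral(b/cos(b), b)


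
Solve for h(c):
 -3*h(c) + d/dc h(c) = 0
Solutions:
 h(c) = C1*exp(3*c)


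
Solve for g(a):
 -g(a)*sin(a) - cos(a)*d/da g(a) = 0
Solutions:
 g(a) = C1*cos(a)


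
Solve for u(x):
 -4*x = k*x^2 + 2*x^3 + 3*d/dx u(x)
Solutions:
 u(x) = C1 - k*x^3/9 - x^4/6 - 2*x^2/3


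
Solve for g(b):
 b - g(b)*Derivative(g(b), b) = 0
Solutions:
 g(b) = -sqrt(C1 + b^2)
 g(b) = sqrt(C1 + b^2)
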